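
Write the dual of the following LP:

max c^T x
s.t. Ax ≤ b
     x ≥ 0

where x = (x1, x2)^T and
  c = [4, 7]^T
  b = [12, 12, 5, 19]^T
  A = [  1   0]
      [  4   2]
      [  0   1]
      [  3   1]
Minimize: z = 12y1 + 12y2 + 5y3 + 19y4

Subject to:
  C1: -y1 - 4y2 - 3y4 ≤ -4
  C2: -2y2 - y3 - y4 ≤ -7
  y1, y2, y3, y4 ≥ 0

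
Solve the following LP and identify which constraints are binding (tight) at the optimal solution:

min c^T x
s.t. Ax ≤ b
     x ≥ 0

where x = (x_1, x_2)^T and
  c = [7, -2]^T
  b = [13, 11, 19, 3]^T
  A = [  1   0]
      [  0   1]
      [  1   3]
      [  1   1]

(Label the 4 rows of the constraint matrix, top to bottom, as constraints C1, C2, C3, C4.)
Optimal: x_1 = 0, x_2 = 3
Binding: C4, x_1 ≥ 0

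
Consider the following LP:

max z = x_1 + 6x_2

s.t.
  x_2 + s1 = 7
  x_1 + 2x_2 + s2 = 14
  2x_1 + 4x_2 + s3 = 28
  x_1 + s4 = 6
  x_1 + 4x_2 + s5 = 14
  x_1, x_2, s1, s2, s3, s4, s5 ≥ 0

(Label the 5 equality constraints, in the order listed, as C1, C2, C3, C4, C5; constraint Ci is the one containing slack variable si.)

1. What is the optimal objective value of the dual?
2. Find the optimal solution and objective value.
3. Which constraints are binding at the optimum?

1. 21 (by strong duality, equal to the primal optimum)
2. x_1 = 0, x_2 = 3.5, z = 21
3. C5, x_1 ≥ 0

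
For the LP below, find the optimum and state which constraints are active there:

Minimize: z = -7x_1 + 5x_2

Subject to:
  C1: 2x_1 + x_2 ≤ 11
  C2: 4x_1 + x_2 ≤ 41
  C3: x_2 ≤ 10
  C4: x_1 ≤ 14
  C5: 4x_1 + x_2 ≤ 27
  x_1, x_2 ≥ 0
Optimal: x_1 = 5.5, x_2 = 0
Binding: C1, x_2 ≥ 0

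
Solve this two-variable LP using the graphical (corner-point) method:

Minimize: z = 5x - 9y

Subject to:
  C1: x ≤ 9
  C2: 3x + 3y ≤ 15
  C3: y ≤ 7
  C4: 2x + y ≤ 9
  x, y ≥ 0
x = 0, y = 5, z = -45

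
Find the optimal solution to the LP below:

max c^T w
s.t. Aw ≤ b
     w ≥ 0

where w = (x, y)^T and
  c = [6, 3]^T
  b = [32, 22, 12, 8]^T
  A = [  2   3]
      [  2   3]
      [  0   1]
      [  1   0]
Each vertex is the intersection of two constraint boundaries that also satisfies all remaining constraints:
  x = 0 and y = 0 → (0, 0)
  x = 8 and y = 0 → (8, 0)
  2x + 3y = 22 and x = 8 → (8, 2)
  2x + 3y = 22 and x = 0 → (0, 7.333)

Evaluating z = 6x + 3y at each vertex:
  (0, 0): z = 0
  (8, 0): z = 48
  (8, 2): z = 54
  (0, 7.333): z = 22

The maximum is at (8, 2) with z = 54.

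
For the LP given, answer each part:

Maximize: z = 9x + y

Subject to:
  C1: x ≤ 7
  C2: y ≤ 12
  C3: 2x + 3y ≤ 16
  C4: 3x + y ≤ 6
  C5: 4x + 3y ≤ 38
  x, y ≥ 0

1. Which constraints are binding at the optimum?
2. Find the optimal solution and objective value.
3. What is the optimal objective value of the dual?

1. C4, y ≥ 0
2. x = 2, y = 0, z = 18
3. 18 (by strong duality, equal to the primal optimum)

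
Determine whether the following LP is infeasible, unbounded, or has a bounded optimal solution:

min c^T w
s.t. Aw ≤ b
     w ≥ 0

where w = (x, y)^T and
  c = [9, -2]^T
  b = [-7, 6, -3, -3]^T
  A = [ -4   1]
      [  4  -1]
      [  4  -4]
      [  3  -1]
One constraint requires 4x - y ≤ 6, while the constraint -4x + y ≤ -7 is equivalent to 4x - y ≥ 7. Together they would need 7 ≤ 4x - y ≤ 6, which is impossible since 7 > 6. No point satisfies all constraints.

Infeasible: no point satisfies all constraints simultaneously.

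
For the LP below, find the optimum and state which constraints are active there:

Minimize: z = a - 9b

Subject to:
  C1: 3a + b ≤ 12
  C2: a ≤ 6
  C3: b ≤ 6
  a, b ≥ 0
Optimal: a = 0, b = 6
Binding: C3, a ≥ 0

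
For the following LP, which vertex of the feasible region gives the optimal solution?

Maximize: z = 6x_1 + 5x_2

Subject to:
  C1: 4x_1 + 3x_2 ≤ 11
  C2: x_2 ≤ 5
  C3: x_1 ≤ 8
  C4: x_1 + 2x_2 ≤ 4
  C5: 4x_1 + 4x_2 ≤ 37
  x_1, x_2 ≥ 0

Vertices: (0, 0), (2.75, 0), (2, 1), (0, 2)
Evaluating z = 6x_1 + 5x_2 at each vertex:
  (0, 0): z = 0
  (2.75, 0): z = 16.5
  (2, 1): z = 17
  (0, 2): z = 10

The largest value is z = 17, attained at (2, 1).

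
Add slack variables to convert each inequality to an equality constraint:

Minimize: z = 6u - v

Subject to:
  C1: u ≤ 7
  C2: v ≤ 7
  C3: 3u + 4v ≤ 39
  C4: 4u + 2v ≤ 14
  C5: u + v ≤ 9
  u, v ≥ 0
min z = 6u - v

s.t.
  u + s1 = 7
  v + s2 = 7
  3u + 4v + s3 = 39
  4u + 2v + s4 = 14
  u + v + s5 = 9
  u, v, s1, s2, s3, s4, s5 ≥ 0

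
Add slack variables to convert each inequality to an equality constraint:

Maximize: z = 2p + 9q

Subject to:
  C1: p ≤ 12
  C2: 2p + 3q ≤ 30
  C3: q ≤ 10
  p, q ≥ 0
max z = 2p + 9q

s.t.
  p + s1 = 12
  2p + 3q + s2 = 30
  q + s3 = 10
  p, q, s1, s2, s3 ≥ 0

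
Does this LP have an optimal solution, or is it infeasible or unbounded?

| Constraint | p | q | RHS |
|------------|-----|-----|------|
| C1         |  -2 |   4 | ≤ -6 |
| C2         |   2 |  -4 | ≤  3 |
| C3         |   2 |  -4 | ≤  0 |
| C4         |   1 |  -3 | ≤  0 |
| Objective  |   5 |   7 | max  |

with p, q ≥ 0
C2 requires 2p - 4q ≤ 3, while C1 (-2p + 4q ≤ -6) is equivalent to 2p - 4q ≥ 6. Together they would need 6 ≤ 2p - 4q ≤ 3, which is impossible since 6 > 3. No point satisfies all constraints.

Infeasible: no point satisfies all constraints simultaneously.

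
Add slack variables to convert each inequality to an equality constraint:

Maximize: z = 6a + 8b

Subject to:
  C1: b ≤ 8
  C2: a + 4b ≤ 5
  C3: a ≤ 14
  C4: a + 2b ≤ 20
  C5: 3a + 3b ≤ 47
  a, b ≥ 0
max z = 6a + 8b

s.t.
  b + s1 = 8
  a + 4b + s2 = 5
  a + s3 = 14
  a + 2b + s4 = 20
  3a + 3b + s5 = 47
  a, b, s1, s2, s3, s4, s5 ≥ 0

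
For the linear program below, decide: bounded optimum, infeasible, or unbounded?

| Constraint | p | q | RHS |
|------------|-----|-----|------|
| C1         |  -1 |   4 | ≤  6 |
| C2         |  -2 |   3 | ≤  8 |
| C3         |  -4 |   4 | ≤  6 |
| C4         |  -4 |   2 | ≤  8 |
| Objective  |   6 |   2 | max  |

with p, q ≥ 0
Feasible point: (0, 0) satisfies every constraint, so the LP is feasible.
Direction d = (1, 0): for each constraint row a, a·d ≤ 0 —
  (-1)(1) + (4)(0) = -1 ≤ 0
  (-2)(1) + (3)(0) = -2 ≤ 0
  (-4)(1) + (4)(0) = -4 ≤ 0
  (-4)(1) + (2)(0) = -4 ≤ 0
and d ≥ 0, so (0, 0) + t·d stays feasible for every t ≥ 0. Along this ray z = 6p + 2q changes by 6 per unit t, so z → +∞.

Unbounded: there is a feasible ray along which z → +∞.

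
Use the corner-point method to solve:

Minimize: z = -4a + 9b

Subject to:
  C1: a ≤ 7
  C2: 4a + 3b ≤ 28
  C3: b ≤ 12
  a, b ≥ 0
Each vertex is the intersection of two constraint boundaries that also satisfies all remaining constraints:
  a = 0 and b = 0 → (0, 0)
  a = 7 and 4a + 3b = 28 → (7, 0)
  4a + 3b = 28 and a = 0 → (0, 9.333)

Evaluating z = -4a + 9b at each vertex:
  (0, 0): z = 0
  (7, 0): z = -28
  (0, 9.333): z = 84

The minimum is at (7, 0) with z = -28.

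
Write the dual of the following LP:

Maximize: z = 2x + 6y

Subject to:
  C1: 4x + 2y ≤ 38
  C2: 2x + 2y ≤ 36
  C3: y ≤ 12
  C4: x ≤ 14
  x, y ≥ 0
Minimize: z = 38y1 + 36y2 + 12y3 + 14y4

Subject to:
  C1: -4y1 - 2y2 - y4 ≤ -2
  C2: -2y1 - 2y2 - y3 ≤ -6
  y1, y2, y3, y4 ≥ 0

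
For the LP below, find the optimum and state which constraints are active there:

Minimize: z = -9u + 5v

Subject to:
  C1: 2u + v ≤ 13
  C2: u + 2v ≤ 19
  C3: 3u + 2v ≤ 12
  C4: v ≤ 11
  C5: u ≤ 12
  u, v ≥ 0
Optimal: u = 4, v = 0
Binding: C3, v ≥ 0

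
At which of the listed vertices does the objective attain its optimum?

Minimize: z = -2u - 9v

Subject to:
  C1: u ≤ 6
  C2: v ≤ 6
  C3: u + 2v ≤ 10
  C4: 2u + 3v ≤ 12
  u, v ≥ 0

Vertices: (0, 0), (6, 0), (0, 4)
(0, 4) with z = -36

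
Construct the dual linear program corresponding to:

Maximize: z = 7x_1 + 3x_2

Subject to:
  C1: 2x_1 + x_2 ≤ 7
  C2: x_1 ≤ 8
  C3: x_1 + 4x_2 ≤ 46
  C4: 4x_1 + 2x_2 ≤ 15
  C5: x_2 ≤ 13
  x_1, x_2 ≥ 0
Minimize: z = 7y1 + 8y2 + 46y3 + 15y4 + 13y5

Subject to:
  C1: -2y1 - y2 - y3 - 4y4 ≤ -7
  C2: -y1 - 4y3 - 2y4 - y5 ≤ -3
  y1, y2, y3, y4, y5 ≥ 0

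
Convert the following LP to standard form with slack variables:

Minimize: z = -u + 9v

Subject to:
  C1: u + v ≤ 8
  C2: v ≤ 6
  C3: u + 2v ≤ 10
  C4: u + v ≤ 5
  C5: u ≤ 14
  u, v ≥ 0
min z = -u + 9v

s.t.
  u + v + s1 = 8
  v + s2 = 6
  u + 2v + s3 = 10
  u + v + s4 = 5
  u + s5 = 14
  u, v, s1, s2, s3, s4, s5 ≥ 0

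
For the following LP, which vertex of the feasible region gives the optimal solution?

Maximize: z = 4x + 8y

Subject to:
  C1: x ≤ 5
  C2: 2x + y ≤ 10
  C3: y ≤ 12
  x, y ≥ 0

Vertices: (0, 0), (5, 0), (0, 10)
(0, 10) with z = 80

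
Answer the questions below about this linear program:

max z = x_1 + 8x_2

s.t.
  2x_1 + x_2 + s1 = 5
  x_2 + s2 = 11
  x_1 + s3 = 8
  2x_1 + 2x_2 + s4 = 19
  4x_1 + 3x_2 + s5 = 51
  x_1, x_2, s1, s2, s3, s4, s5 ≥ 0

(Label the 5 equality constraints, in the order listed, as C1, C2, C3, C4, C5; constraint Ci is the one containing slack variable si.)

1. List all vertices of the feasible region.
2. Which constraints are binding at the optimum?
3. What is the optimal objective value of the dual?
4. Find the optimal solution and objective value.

1. (0, 0), (2.5, 0), (0, 5)
2. C1, x_1 ≥ 0
3. 40 (by strong duality, equal to the primal optimum)
4. x_1 = 0, x_2 = 5, z = 40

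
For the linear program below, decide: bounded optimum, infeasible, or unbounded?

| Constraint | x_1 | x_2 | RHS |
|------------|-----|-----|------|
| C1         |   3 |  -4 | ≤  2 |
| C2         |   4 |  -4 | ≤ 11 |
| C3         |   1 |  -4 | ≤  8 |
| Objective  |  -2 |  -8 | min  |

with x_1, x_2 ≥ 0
Feasible point: (0, 0) satisfies every constraint, so the LP is feasible.
Direction d = (0, 1): for each constraint row a, a·d ≤ 0 —
  (3)(0) + (-4)(1) = -4 ≤ 0
  (4)(0) + (-4)(1) = -4 ≤ 0
  (1)(0) + (-4)(1) = -4 ≤ 0
and d ≥ 0, so (0, 0) + t·d stays feasible for every t ≥ 0. Along this ray z = -2x_1 - 8x_2 changes by -8 per unit t, so z → −∞.

The LP is unbounded; z can be made arbitrarily small.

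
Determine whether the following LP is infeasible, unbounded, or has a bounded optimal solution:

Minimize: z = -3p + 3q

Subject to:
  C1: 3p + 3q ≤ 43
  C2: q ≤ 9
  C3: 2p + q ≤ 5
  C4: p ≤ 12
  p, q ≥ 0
The point (2.5, 0) satisfies every constraint, so the LP is feasible; the constraints give p ≤ 12 and q ≤ 9, which with p, q ≥ 0 keep the feasible region inside a bounded box. A feasible, bounded LP attains a finite optimum at a vertex.

Evaluating z = -3p + 3q at each vertex:
  (0, 0): z = 0
  (2.5, 0): z = -7.5
  (0, 5): z = 15

Feasible with finite optimum z* = -7.5 at (2.5, 0).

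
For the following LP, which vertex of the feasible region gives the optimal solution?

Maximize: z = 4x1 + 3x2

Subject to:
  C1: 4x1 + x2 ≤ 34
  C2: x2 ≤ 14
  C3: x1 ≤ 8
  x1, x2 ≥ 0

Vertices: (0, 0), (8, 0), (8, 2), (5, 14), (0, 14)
(5, 14) with z = 62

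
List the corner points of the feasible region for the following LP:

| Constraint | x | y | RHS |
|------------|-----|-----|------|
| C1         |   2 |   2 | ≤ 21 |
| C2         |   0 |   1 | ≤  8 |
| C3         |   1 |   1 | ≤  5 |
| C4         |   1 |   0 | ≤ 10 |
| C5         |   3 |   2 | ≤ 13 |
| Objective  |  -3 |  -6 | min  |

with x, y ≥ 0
Each vertex is the intersection of two constraint boundaries that also satisfies all remaining constraints:
  x = 0 and y = 0 → (0, 0)
  3x + 2y = 13 and y = 0 → (4.333, 0)
  x + y = 5 and 3x + 2y = 13 → (3, 2)
  x + y = 5 and x = 0 → (0, 5)

Vertices: (0, 0), (4.333, 0), (3, 2), (0, 5)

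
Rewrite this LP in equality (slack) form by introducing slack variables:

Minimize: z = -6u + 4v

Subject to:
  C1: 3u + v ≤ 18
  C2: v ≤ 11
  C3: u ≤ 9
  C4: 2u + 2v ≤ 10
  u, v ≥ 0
min z = -6u + 4v

s.t.
  3u + v + s1 = 18
  v + s2 = 11
  u + s3 = 9
  2u + 2v + s4 = 10
  u, v, s1, s2, s3, s4 ≥ 0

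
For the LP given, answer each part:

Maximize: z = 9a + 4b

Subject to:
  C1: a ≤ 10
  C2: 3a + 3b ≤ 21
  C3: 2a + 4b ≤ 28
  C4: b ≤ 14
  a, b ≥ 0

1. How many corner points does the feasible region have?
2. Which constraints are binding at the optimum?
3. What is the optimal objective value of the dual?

1. 3
2. C2, b ≥ 0
3. 63 (by strong duality, equal to the primal optimum)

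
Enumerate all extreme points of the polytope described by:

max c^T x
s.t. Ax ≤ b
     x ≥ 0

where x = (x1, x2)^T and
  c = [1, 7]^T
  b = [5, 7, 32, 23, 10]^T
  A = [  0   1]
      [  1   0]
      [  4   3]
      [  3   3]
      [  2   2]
Each vertex is the intersection of two constraint boundaries that also satisfies all remaining constraints:
  x1 = 0 and x2 = 0 → (0, 0)
  2x1 + 2x2 = 10 and x2 = 0 → (5, 0)
  x2 = 5 and 2x1 + 2x2 = 10 → (0, 5)

Vertices: (0, 0), (5, 0), (0, 5)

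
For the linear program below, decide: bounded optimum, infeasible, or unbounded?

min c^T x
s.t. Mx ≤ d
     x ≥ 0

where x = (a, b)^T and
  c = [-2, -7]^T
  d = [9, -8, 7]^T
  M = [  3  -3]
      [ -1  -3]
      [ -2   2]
Feasible point: (0, 3) satisfies every constraint, so the LP is feasible.
Direction d = (1, 1): for each constraint row a, a·d ≤ 0 —
  (3)(1) + (-3)(1) = 0 ≤ 0
  (-1)(1) + (-3)(1) = -4 ≤ 0
  (-2)(1) + (2)(1) = 0 ≤ 0
and d ≥ 0, so (0, 3) + t·d stays feasible for every t ≥ 0. Along this ray z = -2a - 7b changes by -9 per unit t, so z → −∞.

Unbounded — the objective can decrease without bound over the feasible region.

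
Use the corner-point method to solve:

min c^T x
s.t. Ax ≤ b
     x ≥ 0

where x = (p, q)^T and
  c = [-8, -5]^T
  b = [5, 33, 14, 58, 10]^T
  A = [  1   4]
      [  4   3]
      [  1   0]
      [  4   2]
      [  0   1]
p = 5, q = 0, z = -40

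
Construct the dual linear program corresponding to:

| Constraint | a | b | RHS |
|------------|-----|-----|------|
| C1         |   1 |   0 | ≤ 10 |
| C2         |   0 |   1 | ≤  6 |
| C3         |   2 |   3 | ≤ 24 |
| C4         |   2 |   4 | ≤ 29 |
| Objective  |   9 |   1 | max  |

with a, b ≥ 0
Minimize: z = 10y1 + 6y2 + 24y3 + 29y4

Subject to:
  C1: -y1 - 2y3 - 2y4 ≤ -9
  C2: -y2 - 3y3 - 4y4 ≤ -1
  y1, y2, y3, y4 ≥ 0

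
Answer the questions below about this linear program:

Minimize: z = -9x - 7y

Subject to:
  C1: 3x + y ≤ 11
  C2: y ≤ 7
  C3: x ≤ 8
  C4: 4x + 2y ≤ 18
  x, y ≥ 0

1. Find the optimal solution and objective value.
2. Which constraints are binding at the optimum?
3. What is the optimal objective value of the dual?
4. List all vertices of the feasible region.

1. x = 1, y = 7, z = -58
2. C2, C4
3. -58 (by strong duality, equal to the primal optimum)
4. (0, 0), (3.667, 0), (2, 5), (1, 7), (0, 7)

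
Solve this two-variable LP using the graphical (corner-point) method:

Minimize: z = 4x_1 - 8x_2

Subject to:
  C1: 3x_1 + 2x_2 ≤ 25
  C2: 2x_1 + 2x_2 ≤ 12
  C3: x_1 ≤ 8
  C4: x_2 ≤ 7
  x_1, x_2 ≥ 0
Each vertex is the intersection of two constraint boundaries that also satisfies all remaining constraints:
  x_1 = 0 and x_2 = 0 → (0, 0)
  2x_1 + 2x_2 = 12 and x_2 = 0 → (6, 0)
  2x_1 + 2x_2 = 12 and x_1 = 0 → (0, 6)

Evaluating z = 4x_1 - 8x_2 at each vertex:
  (0, 0): z = 0
  (6, 0): z = 24
  (0, 6): z = -48

The minimum is at (0, 6) with z = -48.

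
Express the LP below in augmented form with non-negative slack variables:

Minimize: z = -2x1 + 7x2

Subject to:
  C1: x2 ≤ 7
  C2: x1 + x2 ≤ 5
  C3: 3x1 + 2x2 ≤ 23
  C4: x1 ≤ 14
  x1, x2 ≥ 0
min z = -2x1 + 7x2

s.t.
  x2 + s1 = 7
  x1 + x2 + s2 = 5
  3x1 + 2x2 + s3 = 23
  x1 + s4 = 14
  x1, x2, s1, s2, s3, s4 ≥ 0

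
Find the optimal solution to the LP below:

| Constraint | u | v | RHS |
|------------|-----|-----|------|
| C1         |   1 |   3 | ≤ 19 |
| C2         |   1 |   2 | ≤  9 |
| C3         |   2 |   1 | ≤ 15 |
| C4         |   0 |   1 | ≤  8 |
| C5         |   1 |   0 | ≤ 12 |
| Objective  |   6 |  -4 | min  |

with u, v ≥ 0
u = 0, v = 4.5, z = -18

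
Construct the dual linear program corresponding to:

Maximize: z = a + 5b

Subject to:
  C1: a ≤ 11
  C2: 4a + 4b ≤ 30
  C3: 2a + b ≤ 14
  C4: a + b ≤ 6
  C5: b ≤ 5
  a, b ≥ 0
Minimize: z = 11y1 + 30y2 + 14y3 + 6y4 + 5y5

Subject to:
  C1: -y1 - 4y2 - 2y3 - y4 ≤ -1
  C2: -4y2 - y3 - y4 - y5 ≤ -5
  y1, y2, y3, y4, y5 ≥ 0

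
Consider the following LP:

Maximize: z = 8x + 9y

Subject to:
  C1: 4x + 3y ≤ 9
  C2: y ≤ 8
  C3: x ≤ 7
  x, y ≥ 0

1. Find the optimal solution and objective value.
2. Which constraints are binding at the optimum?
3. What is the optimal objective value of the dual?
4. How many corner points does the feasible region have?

1. x = 0, y = 3, z = 27
2. C1, x ≥ 0
3. 27 (by strong duality, equal to the primal optimum)
4. 3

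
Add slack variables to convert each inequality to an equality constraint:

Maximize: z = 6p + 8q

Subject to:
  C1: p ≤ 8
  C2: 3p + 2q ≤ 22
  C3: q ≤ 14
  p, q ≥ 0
max z = 6p + 8q

s.t.
  p + s1 = 8
  3p + 2q + s2 = 22
  q + s3 = 14
  p, q, s1, s2, s3 ≥ 0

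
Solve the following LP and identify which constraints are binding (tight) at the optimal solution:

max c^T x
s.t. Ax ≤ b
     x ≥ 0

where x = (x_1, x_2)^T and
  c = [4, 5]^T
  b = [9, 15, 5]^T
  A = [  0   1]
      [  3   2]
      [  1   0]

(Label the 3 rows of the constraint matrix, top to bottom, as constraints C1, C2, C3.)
Optimal: x_1 = 0, x_2 = 7.5
Binding: C2, x_1 ≥ 0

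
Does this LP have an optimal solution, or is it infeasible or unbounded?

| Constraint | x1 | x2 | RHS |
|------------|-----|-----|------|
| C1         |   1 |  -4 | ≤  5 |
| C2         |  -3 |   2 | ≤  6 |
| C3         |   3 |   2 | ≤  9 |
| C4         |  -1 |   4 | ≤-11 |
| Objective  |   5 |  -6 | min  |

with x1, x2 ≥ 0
C1 requires x1 - 4x2 ≤ 5, while C4 (-x1 + 4x2 ≤ -11) is equivalent to x1 - 4x2 ≥ 11. Together they would need 11 ≤ x1 - 4x2 ≤ 5, which is impossible since 11 > 5. No point satisfies all constraints.

Infeasible: no point satisfies all constraints simultaneously.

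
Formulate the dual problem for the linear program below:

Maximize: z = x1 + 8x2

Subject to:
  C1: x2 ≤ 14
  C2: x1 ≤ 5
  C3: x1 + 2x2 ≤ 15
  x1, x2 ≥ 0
Minimize: z = 14y1 + 5y2 + 15y3

Subject to:
  C1: -y2 - y3 ≤ -1
  C2: -y1 - 2y3 ≤ -8
  y1, y2, y3 ≥ 0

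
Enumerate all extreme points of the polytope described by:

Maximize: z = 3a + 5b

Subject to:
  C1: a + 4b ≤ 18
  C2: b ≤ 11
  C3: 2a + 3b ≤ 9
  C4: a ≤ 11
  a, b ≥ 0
Each vertex is the intersection of two constraint boundaries that also satisfies all remaining constraints:
  a = 0 and b = 0 → (0, 0)
  2a + 3b = 9 and b = 0 → (4.5, 0)
  2a + 3b = 9 and a = 0 → (0, 3)

Vertices: (0, 0), (4.5, 0), (0, 3)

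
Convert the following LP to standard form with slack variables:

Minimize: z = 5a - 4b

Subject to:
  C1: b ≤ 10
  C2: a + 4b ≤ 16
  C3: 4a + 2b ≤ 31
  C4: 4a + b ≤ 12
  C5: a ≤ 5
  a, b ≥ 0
min z = 5a - 4b

s.t.
  b + s1 = 10
  a + 4b + s2 = 16
  4a + 2b + s3 = 31
  4a + b + s4 = 12
  a + s5 = 5
  a, b, s1, s2, s3, s4, s5 ≥ 0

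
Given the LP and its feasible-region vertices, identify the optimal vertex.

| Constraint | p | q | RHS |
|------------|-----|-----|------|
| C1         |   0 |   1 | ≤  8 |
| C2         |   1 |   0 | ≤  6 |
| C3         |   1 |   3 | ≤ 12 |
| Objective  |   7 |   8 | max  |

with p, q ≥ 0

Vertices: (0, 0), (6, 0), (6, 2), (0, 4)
(6, 2) with z = 58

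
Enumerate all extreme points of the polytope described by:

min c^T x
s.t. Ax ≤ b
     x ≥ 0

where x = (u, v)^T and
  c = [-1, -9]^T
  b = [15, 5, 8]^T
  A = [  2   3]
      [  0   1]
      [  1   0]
Each vertex is the intersection of two constraint boundaries that also satisfies all remaining constraints:
  u = 0 and v = 0 → (0, 0)
  2u + 3v = 15 and v = 0 → (7.5, 0)
  2u + 3v = 15 and v = 5 → (0, 5)

Vertices: (0, 0), (7.5, 0), (0, 5)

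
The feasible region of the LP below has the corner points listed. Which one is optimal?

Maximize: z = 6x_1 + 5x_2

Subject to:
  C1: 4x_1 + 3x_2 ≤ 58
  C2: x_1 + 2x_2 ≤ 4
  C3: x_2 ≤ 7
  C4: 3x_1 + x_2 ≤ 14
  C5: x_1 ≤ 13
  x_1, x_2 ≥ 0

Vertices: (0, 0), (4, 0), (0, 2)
Evaluating z = 6x_1 + 5x_2 at each vertex:
  (0, 0): z = 0
  (4, 0): z = 24
  (0, 2): z = 10

The largest value is z = 24, attained at (4, 0).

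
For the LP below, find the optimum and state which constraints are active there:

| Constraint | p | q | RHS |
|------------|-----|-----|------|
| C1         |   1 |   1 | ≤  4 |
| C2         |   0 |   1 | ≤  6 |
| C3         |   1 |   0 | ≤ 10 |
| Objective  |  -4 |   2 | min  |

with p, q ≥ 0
Optimal: p = 4, q = 0
Slack at optimum:
  C1: slack = 0 (binding)
  C2: slack = 6
  C3: slack = 6
  p ≥ 0: p = 4
  q ≥ 0: q = 0 (binding)
Binding constraints: C1, q ≥ 0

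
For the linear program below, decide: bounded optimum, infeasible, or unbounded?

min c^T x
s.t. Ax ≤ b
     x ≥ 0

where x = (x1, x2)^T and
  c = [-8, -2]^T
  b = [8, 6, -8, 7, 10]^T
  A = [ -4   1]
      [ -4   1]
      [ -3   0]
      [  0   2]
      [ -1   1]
Feasible point: (3, 0) satisfies every constraint, so the LP is feasible.
Direction d = (1, 0): for each constraint row a, a·d ≤ 0 —
  (-4)(1) + (1)(0) = -4 ≤ 0
  (-4)(1) + (1)(0) = -4 ≤ 0
  (-3)(1) + (0)(0) = -3 ≤ 0
  (0)(1) + (2)(0) = 0 ≤ 0
  (-1)(1) + (1)(0) = -1 ≤ 0
and d ≥ 0, so (3, 0) + t·d stays feasible for every t ≥ 0. Along this ray z = -8x1 - 2x2 changes by -8 per unit t, so z → −∞.

Unbounded: there is a feasible ray along which z → −∞.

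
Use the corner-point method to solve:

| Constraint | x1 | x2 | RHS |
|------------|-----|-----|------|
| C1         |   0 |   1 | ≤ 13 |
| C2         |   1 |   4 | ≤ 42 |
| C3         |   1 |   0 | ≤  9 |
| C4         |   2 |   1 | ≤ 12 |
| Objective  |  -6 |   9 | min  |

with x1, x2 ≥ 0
x1 = 6, x2 = 0, z = -36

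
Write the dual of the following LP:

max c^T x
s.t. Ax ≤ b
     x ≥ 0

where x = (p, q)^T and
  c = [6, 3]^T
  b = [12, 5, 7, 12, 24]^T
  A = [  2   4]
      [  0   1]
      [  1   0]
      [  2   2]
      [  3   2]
Minimize: z = 12y1 + 5y2 + 7y3 + 12y4 + 24y5

Subject to:
  C1: -2y1 - y3 - 2y4 - 3y5 ≤ -6
  C2: -4y1 - y2 - 2y4 - 2y5 ≤ -3
  y1, y2, y3, y4, y5 ≥ 0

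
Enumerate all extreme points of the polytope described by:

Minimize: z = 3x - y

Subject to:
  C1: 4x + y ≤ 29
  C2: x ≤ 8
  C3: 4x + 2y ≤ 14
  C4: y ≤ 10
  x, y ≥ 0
Each vertex is the intersection of two constraint boundaries that also satisfies all remaining constraints:
  x = 0 and y = 0 → (0, 0)
  4x + 2y = 14 and y = 0 → (3.5, 0)
  4x + 2y = 14 and x = 0 → (0, 7)

Vertices: (0, 0), (3.5, 0), (0, 7)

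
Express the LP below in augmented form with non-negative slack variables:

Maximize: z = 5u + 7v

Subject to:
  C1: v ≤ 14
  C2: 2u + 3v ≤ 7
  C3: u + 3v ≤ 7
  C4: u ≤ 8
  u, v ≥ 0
max z = 5u + 7v

s.t.
  v + s1 = 14
  2u + 3v + s2 = 7
  u + 3v + s3 = 7
  u + s4 = 8
  u, v, s1, s2, s3, s4 ≥ 0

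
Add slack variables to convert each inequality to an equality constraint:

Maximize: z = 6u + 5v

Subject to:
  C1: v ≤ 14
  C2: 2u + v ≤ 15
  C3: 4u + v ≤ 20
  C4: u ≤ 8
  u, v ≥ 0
max z = 6u + 5v

s.t.
  v + s1 = 14
  2u + v + s2 = 15
  4u + v + s3 = 20
  u + s4 = 8
  u, v, s1, s2, s3, s4 ≥ 0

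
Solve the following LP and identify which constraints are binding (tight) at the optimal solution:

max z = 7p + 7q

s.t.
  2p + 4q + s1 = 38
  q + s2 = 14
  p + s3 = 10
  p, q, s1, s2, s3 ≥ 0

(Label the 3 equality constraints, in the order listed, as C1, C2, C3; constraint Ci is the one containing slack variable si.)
Optimal: p = 10, q = 4.5
Binding: C1, C3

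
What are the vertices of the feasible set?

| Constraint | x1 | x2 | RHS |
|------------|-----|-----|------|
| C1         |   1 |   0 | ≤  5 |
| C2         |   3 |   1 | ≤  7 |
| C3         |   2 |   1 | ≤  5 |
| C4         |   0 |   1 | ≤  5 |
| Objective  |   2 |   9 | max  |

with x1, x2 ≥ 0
Each vertex is the intersection of two constraint boundaries that also satisfies all remaining constraints:
  x1 = 0 and x2 = 0 → (0, 0)
  3x1 + x2 = 7 and x2 = 0 → (2.333, 0)
  3x1 + x2 = 7 and 2x1 + x2 = 5 → (2, 1)
  2x1 + x2 = 5 and x2 = 5 → (0, 5)

Vertices: (0, 0), (2.333, 0), (2, 1), (0, 5)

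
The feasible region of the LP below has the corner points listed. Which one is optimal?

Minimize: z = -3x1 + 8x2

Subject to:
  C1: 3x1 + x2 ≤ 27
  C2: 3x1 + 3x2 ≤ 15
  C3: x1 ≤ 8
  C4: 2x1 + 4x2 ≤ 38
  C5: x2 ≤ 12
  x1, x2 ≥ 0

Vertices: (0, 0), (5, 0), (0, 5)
Evaluating z = -3x1 + 8x2 at each vertex:
  (0, 0): z = 0
  (5, 0): z = -15
  (0, 5): z = 40

The smallest value is z = -15, attained at (5, 0).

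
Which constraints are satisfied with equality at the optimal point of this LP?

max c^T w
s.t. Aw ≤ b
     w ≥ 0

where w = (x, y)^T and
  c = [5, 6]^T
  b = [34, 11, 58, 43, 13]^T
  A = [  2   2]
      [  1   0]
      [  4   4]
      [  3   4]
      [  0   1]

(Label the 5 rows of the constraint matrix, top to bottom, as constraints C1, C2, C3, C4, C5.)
Optimal: x = 11, y = 2.5
Slack at optimum:
  C1: slack = 7
  C2: slack = 0 (binding)
  C3: slack = 4
  C4: slack = 0 (binding)
  C5: slack = 10.5
  x ≥ 0: x = 11
  y ≥ 0: y = 2.5
Binding constraints: C2, C4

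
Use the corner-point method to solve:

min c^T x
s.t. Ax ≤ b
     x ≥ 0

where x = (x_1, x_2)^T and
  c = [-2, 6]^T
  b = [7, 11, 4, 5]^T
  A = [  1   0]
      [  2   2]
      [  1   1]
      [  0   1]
Each vertex is the intersection of two constraint boundaries that also satisfies all remaining constraints:
  x_1 = 0 and x_2 = 0 → (0, 0)
  x_1 + x_2 = 4 and x_2 = 0 → (4, 0)
  x_1 + x_2 = 4 and x_1 = 0 → (0, 4)

Evaluating z = -2x_1 + 6x_2 at each vertex:
  (0, 0): z = 0
  (4, 0): z = -8
  (0, 4): z = 24

The minimum is at (4, 0) with z = -8.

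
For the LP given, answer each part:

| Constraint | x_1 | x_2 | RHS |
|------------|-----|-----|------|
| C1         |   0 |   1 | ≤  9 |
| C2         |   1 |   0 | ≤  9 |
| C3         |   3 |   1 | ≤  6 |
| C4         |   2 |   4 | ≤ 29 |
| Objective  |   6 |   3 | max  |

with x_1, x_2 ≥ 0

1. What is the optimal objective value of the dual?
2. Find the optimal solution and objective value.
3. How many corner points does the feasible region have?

1. 18 (by strong duality, equal to the primal optimum)
2. x_1 = 0, x_2 = 6, z = 18
3. 3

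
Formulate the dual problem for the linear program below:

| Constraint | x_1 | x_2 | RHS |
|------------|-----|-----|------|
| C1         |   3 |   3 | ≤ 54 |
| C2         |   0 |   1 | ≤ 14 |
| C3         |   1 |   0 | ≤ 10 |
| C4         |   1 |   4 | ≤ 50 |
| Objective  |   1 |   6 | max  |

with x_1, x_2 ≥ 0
Minimize: z = 54y1 + 14y2 + 10y3 + 50y4

Subject to:
  C1: -3y1 - y3 - y4 ≤ -1
  C2: -3y1 - y2 - 4y4 ≤ -6
  y1, y2, y3, y4 ≥ 0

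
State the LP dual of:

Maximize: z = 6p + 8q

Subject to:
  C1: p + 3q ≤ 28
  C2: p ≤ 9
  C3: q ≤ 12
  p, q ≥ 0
Minimize: z = 28y1 + 9y2 + 12y3

Subject to:
  C1: -y1 - y2 ≤ -6
  C2: -3y1 - y3 ≤ -8
  y1, y2, y3 ≥ 0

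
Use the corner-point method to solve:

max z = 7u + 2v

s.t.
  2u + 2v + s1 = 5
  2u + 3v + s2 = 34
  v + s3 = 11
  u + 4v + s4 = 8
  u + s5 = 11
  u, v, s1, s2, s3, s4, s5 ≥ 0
Each vertex is the intersection of two constraint boundaries that also satisfies all remaining constraints:
  u = 0 and v = 0 → (0, 0)
  2u + 2v = 5 and v = 0 → (2.5, 0)
  2u + 2v = 5 and u + 4v = 8 → (0.6667, 1.833)
  u + 4v = 8 and u = 0 → (0, 2)

Evaluating z = 7u + 2v at each vertex:
  (0, 0): z = 0
  (2.5, 0): z = 17.5
  (0.6667, 1.833): z = 8.333
  (0, 2): z = 4

The maximum is at (2.5, 0) with z = 17.5.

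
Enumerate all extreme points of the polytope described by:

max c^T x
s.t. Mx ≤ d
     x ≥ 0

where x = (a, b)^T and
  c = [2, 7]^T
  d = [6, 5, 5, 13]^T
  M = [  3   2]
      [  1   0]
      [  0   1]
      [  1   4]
Each vertex is the intersection of two constraint boundaries that also satisfies all remaining constraints:
  a = 0 and b = 0 → (0, 0)
  3a + 2b = 6 and b = 0 → (2, 0)
  3a + 2b = 6 and a = 0 → (0, 3)

Vertices: (0, 0), (2, 0), (0, 3)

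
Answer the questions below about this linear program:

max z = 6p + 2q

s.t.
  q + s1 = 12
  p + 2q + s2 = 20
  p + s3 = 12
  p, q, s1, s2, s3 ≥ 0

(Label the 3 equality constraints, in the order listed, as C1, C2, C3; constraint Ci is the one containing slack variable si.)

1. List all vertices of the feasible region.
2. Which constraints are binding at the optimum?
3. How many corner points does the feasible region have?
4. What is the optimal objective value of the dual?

1. (0, 0), (12, 0), (12, 4), (0, 10)
2. C2, C3
3. 4
4. 80 (by strong duality, equal to the primal optimum)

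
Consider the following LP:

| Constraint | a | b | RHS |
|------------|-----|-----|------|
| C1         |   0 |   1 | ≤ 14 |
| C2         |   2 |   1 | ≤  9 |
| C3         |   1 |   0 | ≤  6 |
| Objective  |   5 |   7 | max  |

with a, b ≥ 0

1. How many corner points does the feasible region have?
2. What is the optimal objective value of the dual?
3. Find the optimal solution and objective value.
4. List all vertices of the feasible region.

1. 3
2. 63 (by strong duality, equal to the primal optimum)
3. a = 0, b = 9, z = 63
4. (0, 0), (4.5, 0), (0, 9)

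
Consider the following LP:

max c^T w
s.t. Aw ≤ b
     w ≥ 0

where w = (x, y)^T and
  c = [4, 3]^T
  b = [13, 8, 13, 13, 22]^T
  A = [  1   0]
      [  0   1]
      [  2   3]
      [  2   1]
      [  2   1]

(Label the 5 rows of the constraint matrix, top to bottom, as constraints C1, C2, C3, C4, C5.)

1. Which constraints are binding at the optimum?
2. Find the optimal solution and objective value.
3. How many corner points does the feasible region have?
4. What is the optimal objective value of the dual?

1. C3, C4, y ≥ 0
2. x = 6.5, y = 0, z = 26
3. 3
4. 26 (by strong duality, equal to the primal optimum)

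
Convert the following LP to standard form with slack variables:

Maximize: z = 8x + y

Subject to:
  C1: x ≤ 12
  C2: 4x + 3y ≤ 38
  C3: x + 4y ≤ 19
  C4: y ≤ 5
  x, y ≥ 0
max z = 8x + y

s.t.
  x + s1 = 12
  4x + 3y + s2 = 38
  x + 4y + s3 = 19
  y + s4 = 5
  x, y, s1, s2, s3, s4 ≥ 0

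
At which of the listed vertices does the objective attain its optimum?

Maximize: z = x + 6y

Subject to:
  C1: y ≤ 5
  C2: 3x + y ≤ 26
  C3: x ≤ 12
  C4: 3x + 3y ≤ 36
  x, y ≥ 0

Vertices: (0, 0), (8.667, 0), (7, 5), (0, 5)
Evaluating z = x + 6y at each vertex:
  (0, 0): z = 0
  (8.667, 0): z = 8.667
  (7, 5): z = 37
  (0, 5): z = 30

The largest value is z = 37, attained at (7, 5).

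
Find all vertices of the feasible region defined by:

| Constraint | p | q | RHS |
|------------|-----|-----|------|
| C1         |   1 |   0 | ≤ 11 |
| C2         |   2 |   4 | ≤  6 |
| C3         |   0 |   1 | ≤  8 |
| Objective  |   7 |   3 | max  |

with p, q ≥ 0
Each vertex is the intersection of two constraint boundaries that also satisfies all remaining constraints:
  p = 0 and q = 0 → (0, 0)
  2p + 4q = 6 and q = 0 → (3, 0)
  2p + 4q = 6 and p = 0 → (0, 1.5)

Vertices: (0, 0), (3, 0), (0, 1.5)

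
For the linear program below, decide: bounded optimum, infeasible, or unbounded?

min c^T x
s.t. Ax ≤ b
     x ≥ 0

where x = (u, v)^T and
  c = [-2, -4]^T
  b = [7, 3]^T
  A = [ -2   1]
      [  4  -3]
Feasible point: (0, 0) satisfies every constraint, so the LP is feasible.
Direction d = (1, 2): for each constraint row a, a·d ≤ 0 —
  (-2)(1) + (1)(2) = 0 ≤ 0
  (4)(1) + (-3)(2) = -2 ≤ 0
and d ≥ 0, so (0, 0) + t·d stays feasible for every t ≥ 0. Along this ray z = -2u - 4v changes by -10 per unit t, so z → −∞.

Unbounded: there is a feasible ray along which z → −∞.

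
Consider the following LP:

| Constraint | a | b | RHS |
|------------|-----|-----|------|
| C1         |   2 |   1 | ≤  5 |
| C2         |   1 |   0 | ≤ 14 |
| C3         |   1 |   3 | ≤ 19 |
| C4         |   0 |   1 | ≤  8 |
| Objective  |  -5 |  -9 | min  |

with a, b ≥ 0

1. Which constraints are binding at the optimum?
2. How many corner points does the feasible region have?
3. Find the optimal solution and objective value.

1. C1, a ≥ 0
2. 3
3. a = 0, b = 5, z = -45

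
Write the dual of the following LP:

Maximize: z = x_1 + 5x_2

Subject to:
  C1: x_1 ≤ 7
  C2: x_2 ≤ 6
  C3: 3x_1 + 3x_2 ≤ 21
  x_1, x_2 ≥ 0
Minimize: z = 7y1 + 6y2 + 21y3

Subject to:
  C1: -y1 - 3y3 ≤ -1
  C2: -y2 - 3y3 ≤ -5
  y1, y2, y3 ≥ 0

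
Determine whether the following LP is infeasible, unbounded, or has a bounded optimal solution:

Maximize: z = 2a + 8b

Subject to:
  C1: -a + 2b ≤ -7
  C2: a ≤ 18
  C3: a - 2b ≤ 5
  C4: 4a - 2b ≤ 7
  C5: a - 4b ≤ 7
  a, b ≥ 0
C3 requires a - 2b ≤ 5, while C1 (-a + 2b ≤ -7) is equivalent to a - 2b ≥ 7. Together they would need 7 ≤ a - 2b ≤ 5, which is impossible since 7 > 5. No point satisfies all constraints.

Infeasible: no point satisfies all constraints simultaneously.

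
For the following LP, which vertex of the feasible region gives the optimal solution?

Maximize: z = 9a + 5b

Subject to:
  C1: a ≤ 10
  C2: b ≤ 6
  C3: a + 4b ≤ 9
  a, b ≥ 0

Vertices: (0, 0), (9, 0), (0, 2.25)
Evaluating z = 9a + 5b at each vertex:
  (0, 0): z = 0
  (9, 0): z = 81
  (0, 2.25): z = 11.25

The largest value is z = 81, attained at (9, 0).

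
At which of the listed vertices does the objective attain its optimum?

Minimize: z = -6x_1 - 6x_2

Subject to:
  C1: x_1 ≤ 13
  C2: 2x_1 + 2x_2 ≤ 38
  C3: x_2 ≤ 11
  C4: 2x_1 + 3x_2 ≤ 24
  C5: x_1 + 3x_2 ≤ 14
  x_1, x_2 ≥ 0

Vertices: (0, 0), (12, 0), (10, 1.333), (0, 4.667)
Evaluating z = -6x_1 - 6x_2 at each vertex:
  (0, 0): z = 0
  (12, 0): z = -72
  (10, 1.333): z = -68
  (0, 4.667): z = -28

The smallest value is z = -72, attained at (12, 0).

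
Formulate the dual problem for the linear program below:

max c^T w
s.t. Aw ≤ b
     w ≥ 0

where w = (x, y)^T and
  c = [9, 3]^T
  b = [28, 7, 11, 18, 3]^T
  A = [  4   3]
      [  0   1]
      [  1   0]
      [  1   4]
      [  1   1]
Minimize: z = 28y1 + 7y2 + 11y3 + 18y4 + 3y5

Subject to:
  C1: -4y1 - y3 - y4 - y5 ≤ -9
  C2: -3y1 - y2 - 4y4 - y5 ≤ -3
  y1, y2, y3, y4, y5 ≥ 0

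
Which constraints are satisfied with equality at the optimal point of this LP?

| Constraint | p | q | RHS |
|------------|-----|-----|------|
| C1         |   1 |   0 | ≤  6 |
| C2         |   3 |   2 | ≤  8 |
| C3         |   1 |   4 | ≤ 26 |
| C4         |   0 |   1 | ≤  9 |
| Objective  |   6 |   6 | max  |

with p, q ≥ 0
Optimal: p = 0, q = 4
Slack at optimum:
  C1: slack = 6
  C2: slack = 0 (binding)
  C3: slack = 10
  C4: slack = 5
  p ≥ 0: p = 0 (binding)
  q ≥ 0: q = 4
Binding constraints: C2, p ≥ 0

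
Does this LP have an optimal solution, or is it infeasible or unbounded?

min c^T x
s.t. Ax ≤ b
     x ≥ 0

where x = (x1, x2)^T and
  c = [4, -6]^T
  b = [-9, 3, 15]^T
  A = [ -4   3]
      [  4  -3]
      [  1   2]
One constraint requires 4x1 - 3x2 ≤ 3, while the constraint -4x1 + 3x2 ≤ -9 is equivalent to 4x1 - 3x2 ≥ 9. Together they would need 9 ≤ 4x1 - 3x2 ≤ 3, which is impossible since 9 > 3. No point satisfies all constraints.

Infeasible: no point satisfies all constraints simultaneously.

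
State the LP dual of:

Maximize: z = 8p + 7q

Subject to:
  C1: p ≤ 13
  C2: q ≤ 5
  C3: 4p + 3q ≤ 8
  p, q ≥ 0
Minimize: z = 13y1 + 5y2 + 8y3

Subject to:
  C1: -y1 - 4y3 ≤ -8
  C2: -y2 - 3y3 ≤ -7
  y1, y2, y3 ≥ 0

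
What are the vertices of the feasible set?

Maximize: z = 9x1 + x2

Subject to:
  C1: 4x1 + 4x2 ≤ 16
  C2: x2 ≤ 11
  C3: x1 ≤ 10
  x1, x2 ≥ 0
Each vertex is the intersection of two constraint boundaries that also satisfies all remaining constraints:
  x1 = 0 and x2 = 0 → (0, 0)
  4x1 + 4x2 = 16 and x2 = 0 → (4, 0)
  4x1 + 4x2 = 16 and x1 = 0 → (0, 4)

Vertices: (0, 0), (4, 0), (0, 4)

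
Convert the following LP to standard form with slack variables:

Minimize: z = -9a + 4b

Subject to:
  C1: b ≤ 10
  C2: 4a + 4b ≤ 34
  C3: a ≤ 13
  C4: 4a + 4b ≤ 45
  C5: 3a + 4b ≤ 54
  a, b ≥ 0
min z = -9a + 4b

s.t.
  b + s1 = 10
  4a + 4b + s2 = 34
  a + s3 = 13
  4a + 4b + s4 = 45
  3a + 4b + s5 = 54
  a, b, s1, s2, s3, s4, s5 ≥ 0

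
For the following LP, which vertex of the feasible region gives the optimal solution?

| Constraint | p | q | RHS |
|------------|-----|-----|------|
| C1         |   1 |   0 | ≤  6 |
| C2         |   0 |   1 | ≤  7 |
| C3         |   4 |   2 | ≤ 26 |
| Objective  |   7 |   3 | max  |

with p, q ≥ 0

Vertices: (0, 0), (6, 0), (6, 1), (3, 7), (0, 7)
(6, 1) with z = 45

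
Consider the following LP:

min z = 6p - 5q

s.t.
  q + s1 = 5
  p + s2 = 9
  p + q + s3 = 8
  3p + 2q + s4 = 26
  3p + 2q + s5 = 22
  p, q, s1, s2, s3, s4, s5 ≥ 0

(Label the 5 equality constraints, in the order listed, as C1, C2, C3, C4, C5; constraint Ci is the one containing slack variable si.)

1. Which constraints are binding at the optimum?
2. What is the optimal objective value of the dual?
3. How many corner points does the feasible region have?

1. C1, p ≥ 0
2. -25 (by strong duality, equal to the primal optimum)
3. 5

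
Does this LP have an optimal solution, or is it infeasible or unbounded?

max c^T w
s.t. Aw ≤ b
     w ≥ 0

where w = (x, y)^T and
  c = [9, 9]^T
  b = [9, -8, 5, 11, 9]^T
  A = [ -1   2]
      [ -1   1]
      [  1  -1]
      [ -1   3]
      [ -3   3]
One constraint requires x - y ≤ 5, while the constraint -x + y ≤ -8 is equivalent to x - y ≥ 8. Together they would need 8 ≤ x - y ≤ 5, which is impossible since 8 > 5. No point satisfies all constraints.

The feasible region is empty; the LP is infeasible.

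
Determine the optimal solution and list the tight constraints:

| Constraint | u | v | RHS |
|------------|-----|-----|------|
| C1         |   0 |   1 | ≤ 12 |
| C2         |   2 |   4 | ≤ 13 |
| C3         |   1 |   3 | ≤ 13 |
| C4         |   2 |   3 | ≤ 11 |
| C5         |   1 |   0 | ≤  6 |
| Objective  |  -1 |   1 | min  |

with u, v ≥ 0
Optimal: u = 5.5, v = 0
Binding: C4, v ≥ 0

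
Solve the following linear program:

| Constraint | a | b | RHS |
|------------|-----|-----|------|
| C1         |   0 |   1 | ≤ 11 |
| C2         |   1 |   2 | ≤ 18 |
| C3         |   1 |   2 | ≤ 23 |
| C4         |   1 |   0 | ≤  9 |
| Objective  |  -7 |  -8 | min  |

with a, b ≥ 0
a = 9, b = 4.5, z = -99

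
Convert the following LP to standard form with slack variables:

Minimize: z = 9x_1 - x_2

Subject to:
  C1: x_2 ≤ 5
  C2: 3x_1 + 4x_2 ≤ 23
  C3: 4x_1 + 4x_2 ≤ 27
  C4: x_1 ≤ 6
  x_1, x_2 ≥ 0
min z = 9x_1 - x_2

s.t.
  x_2 + s1 = 5
  3x_1 + 4x_2 + s2 = 23
  4x_1 + 4x_2 + s3 = 27
  x_1 + s4 = 6
  x_1, x_2, s1, s2, s3, s4 ≥ 0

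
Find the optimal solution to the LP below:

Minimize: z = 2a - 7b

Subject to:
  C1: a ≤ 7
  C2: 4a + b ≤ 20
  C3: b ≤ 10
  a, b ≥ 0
a = 0, b = 10, z = -70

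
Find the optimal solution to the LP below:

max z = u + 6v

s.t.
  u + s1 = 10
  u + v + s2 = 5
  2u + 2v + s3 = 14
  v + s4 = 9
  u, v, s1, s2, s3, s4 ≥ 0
Each vertex is the intersection of two constraint boundaries that also satisfies all remaining constraints:
  u = 0 and v = 0 → (0, 0)
  u + v = 5 and v = 0 → (5, 0)
  u + v = 5 and u = 0 → (0, 5)

Evaluating z = u + 6v at each vertex:
  (0, 0): z = 0
  (5, 0): z = 5
  (0, 5): z = 30

The maximum is at (0, 5) with z = 30.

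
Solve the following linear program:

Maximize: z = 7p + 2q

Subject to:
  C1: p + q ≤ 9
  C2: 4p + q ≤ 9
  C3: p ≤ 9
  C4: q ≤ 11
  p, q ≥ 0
p = 0, q = 9, z = 18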